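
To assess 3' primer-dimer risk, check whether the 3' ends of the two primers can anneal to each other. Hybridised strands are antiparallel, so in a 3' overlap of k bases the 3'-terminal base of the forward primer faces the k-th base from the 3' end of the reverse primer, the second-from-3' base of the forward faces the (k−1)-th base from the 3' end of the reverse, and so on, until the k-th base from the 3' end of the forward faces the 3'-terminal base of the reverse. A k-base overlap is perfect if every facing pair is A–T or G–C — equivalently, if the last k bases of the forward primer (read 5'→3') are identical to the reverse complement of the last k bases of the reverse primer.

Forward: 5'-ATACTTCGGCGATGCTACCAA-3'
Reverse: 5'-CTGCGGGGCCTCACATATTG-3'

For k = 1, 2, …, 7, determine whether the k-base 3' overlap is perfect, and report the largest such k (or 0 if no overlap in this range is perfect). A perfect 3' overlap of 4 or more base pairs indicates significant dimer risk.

Longest perfect overlap: 3 complementary base pairs; below the dimer-risk threshold (threshold 4).

Last 7 bases (5'→3') — forward …CTACCAA, reverse …CATATTG.
Reverse complement of the reverse primer's last 7 bases: CAATATG; its first k bases are the reverse complement of the reverse primer's last k bases, so a perfect k-base overlap needs the forward primer's last k bases to equal them.
Comparing (forward last k vs required): k=1: A vs C ✗; k=2: AA vs CA ✗; k=3: CAA vs CAA ✓; k=4: CCAA vs CAAT ✗; k=5: ACCAA vs CAATA ✗; k=6: TACCAA vs CAATAT ✗; k=7: CTACCAA vs CAATATG ✗.
Only k = 3 is perfect, so the longest perfect 3' overlap is 3.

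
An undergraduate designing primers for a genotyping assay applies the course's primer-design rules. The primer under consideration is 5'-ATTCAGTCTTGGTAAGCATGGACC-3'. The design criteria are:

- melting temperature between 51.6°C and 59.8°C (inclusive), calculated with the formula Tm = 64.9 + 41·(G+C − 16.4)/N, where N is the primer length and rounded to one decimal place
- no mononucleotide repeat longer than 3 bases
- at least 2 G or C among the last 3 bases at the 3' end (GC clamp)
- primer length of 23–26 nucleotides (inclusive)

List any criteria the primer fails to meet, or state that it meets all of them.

Base counts: A=6, T=7, G=6, C=5 (length 24).
Tm: Tm = 64.9 + 41·(11 − 16.4)/24 = 55.7°C ✓
homopolymer run: longest run = 2 ✓
GC clamp: 3' end ACC has 2 G/C ✓
length: length 24 ✓

Meets all criteria.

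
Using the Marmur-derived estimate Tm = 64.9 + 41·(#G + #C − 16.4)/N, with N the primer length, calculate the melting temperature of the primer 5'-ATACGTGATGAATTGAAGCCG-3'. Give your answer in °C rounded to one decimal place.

50.5°C

Base counts: A=7, T=5, G=6, C=3; G+C = 9, N = 21.
Tm = 64.9 + 41·(9 − 16.4)/21 = 64.9 + -303.40/21 = 50.5°C.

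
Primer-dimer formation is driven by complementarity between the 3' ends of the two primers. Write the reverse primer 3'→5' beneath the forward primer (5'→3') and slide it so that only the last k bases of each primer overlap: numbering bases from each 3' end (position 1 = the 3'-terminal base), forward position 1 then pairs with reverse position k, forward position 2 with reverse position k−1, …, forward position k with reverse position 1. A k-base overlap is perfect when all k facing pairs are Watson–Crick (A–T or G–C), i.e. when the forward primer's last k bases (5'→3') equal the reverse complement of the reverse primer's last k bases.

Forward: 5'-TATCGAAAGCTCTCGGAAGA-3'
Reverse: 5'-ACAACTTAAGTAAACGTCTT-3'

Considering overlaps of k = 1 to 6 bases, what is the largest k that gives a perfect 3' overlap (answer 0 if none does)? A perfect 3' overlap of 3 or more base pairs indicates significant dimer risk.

Longest perfect overlap: 4 complementary base pairs; significant dimer risk (threshold 3).

Last 6 bases (5'→3') — forward …GGAAGA, reverse …CGTCTT.
Reverse complement of the reverse primer's last 6 bases: AAGACG; its first k bases are the reverse complement of the reverse primer's last k bases, so a perfect k-base overlap needs the forward primer's last k bases to equal them.
Comparing (forward last k vs required): k=1: A vs A ✓; k=2: GA vs AA ✗; k=3: AGA vs AAG ✗; k=4: AAGA vs AAGA ✓; k=5: GAAGA vs AAGAC ✗; k=6: GGAAGA vs AAGACG ✗.
Perfect overlaps at k = 1, 4; the largest is 4.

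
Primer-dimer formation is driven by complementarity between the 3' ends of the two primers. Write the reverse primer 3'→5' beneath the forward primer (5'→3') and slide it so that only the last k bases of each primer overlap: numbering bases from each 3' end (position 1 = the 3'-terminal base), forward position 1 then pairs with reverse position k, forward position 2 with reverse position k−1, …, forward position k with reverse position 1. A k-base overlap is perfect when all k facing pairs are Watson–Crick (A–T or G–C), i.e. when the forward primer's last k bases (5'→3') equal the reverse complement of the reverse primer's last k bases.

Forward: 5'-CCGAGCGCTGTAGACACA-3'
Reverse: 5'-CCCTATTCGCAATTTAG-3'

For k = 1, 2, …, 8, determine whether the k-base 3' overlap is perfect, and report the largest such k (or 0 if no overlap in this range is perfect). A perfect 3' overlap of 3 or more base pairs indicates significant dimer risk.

Longest perfect overlap: 0 complementary base pairs; below the dimer-risk threshold (threshold 3).

Last 8 bases (5'→3') — forward …TAGACACA, reverse …CAATTTAG.
Reverse complement of the reverse primer's last 8 bases: CTAAATTG; its first k bases are the reverse complement of the reverse primer's last k bases, so a perfect k-base overlap needs the forward primer's last k bases to equal them.
Comparing (forward last k vs required): k=1: A vs C ✗; k=2: CA vs CT ✗; k=3: ACA vs CTA ✗; k=4: CACA vs CTAA ✗; k=5: ACACA vs CTAAA ✗; k=6: GACACA vs CTAAAT ✗; k=7: AGACACA vs CTAAATT ✗; k=8: TAGACACA vs CTAAATTG ✗.
No overlap length from 1 to 8 is perfect, so the longest perfect 3' overlap is 0.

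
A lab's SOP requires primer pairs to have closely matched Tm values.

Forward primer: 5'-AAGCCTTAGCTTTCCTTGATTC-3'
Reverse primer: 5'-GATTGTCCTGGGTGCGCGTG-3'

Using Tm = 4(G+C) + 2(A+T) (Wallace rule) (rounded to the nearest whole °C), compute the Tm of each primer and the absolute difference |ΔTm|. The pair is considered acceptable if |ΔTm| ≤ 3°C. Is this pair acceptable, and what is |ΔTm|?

|ΔTm| = 4°C; the pair is not acceptable.

Forward: A=4 T=9 G=3 C=6 → Tm = 2·13 + 4·9 = 62°C.
Reverse: A=1 T=6 G=9 C=4 → Tm = 2·7 + 4·13 = 66°C.
|ΔTm| = |62 − 66| = 4°C, > 3°C.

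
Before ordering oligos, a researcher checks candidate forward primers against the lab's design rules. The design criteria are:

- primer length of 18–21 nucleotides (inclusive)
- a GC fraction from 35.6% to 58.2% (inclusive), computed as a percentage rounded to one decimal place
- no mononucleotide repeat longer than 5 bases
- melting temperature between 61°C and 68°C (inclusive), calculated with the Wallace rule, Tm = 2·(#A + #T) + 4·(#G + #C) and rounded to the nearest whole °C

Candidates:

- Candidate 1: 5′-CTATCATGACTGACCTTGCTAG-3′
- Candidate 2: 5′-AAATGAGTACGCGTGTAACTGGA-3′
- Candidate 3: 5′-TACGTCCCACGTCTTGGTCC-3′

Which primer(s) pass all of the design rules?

None of the candidates satisfy all criteria.

Candidate 1 (22 nt, A=5 T=7 G=4 C=6): length 22, outside 18–21 ✗; GC 10/22 = 45.5% ✓; longest run = 2 ✓; Tm = 2·12 + 4·10 = 64°C ✓ — fails.
Candidate 2 (23 nt, A=8 T=5 G=7 C=3): length 23, outside 18–21 ✗; GC 10/23 = 43.5% ✓; longest run = 3 ✓; Tm = 2·13 + 4·10 = 66°C ✓ — fails.
Candidate 3 (20 nt, A=2 T=6 G=4 C=8): length 20 ✓; GC 12/20 = 60.0%, outside 35.6–58.2% ✗; longest run = 3 ✓; Tm = 2·8 + 4·12 = 64°C ✓ — fails.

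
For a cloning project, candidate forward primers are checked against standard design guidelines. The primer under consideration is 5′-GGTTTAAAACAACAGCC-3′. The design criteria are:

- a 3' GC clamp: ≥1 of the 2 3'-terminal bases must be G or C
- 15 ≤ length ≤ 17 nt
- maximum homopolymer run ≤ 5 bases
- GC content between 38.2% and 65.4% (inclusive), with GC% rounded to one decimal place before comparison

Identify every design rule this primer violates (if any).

Meets all criteria.

Base counts: A=7, T=3, G=3, C=4 (length 17).
GC clamp: 3' end CC has 2 G/C ✓
length: length 17 ✓
homopolymer run: longest run = 4 ✓
GC content: GC 7/17 = 41.2% ✓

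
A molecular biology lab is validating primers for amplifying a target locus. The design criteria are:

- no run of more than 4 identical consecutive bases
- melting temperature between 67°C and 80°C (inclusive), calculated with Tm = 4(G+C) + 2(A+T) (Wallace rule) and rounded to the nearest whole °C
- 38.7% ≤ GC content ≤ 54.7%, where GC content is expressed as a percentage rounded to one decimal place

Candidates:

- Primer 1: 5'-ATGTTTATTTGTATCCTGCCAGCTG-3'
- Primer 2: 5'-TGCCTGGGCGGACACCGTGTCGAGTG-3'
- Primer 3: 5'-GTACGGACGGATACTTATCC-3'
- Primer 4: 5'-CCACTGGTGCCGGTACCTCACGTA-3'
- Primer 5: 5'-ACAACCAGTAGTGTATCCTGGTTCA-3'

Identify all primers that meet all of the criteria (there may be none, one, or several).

Primer 1 and Primer 5.

Primer 1 (25 nt, A=4 T=11 G=5 C=5): longest run = 3 ✓; Tm = 2·15 + 4·10 = 70°C ✓; GC 10/25 = 40.0% ✓ — passes.
Primer 2 (26 nt, A=3 T=5 G=11 C=7): longest run = 3 ✓; Tm = 2·8 + 4·18 = 88°C, outside 67–80°C ✗; GC 18/26 = 69.2%, outside 38.7–54.7% ✗ — fails.
Primer 3 (20 nt, A=5 T=5 G=5 C=5): longest run = 2 ✓; Tm = 2·10 + 4·10 = 60°C, outside 67–80°C ✗; GC 10/20 = 50.0% ✓ — fails.
Primer 4 (24 nt, A=4 T=5 G=6 C=9): longest run = 2 ✓; Tm = 2·9 + 4·15 = 78°C ✓; GC 15/24 = 62.5%, outside 38.7–54.7% ✗ — fails.
Primer 5 (25 nt, A=7 T=7 G=5 C=6): longest run = 2 ✓; Tm = 2·14 + 4·11 = 72°C ✓; GC 11/25 = 44.0% ✓ — passes.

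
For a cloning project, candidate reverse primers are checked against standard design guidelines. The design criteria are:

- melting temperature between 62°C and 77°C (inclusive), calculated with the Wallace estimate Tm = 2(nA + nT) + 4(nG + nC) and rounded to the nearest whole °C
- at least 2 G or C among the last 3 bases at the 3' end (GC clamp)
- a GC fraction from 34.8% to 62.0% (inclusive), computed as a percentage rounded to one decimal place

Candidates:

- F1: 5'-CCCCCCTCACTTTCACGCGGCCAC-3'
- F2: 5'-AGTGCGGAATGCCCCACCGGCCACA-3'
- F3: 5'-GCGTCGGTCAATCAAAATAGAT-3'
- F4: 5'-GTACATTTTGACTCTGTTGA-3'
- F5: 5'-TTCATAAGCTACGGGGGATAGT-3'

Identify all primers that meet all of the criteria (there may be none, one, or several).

None of the candidates satisfy all criteria.

F1 (24 nt, A=3 T=4 G=3 C=14): Tm = 2·7 + 4·17 = 82°C, outside 62–77°C ✗; 3' end CAC has 2 G/C ✓; GC 17/24 = 70.8%, outside 34.8–62.0% ✗ — fails.
F2 (25 nt, A=6 T=2 G=7 C=10): Tm = 2·8 + 4·17 = 84°C, outside 62–77°C ✗; 3' end ACA has 1 G/C, need ≥2 ✗; GC 17/25 = 68.0%, outside 34.8–62.0% ✗ — fails.
F3 (22 nt, A=8 T=5 G=5 C=4): Tm = 2·13 + 4·9 = 62°C ✓; 3' end GAT has 1 G/C, need ≥2 ✗; GC 9/22 = 40.9% ✓ — fails.
F4 (20 nt, A=4 T=9 G=4 C=3): Tm = 2·13 + 4·7 = 54°C, outside 62–77°C ✗; 3' end TGA has 1 G/C, need ≥2 ✗; GC 7/20 = 35.0% ✓ — fails.
F5 (22 nt, A=6 T=6 G=7 C=3): Tm = 2·12 + 4·10 = 64°C ✓; 3' end AGT has 1 G/C, need ≥2 ✗; GC 10/22 = 45.5% ✓ — fails.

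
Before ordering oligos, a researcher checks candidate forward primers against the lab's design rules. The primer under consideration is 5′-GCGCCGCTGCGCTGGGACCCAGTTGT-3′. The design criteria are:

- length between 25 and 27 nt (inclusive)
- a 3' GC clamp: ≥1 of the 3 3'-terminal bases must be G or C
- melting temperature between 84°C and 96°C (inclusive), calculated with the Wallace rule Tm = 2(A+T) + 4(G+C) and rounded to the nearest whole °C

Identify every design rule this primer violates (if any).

Base counts: A=2, T=5, G=10, C=9 (length 26).
length: length 26 ✓
GC clamp: 3' end TGT has 1 G/C ✓
Tm: Tm = 2·7 + 4·19 = 90°C ✓

Meets all criteria.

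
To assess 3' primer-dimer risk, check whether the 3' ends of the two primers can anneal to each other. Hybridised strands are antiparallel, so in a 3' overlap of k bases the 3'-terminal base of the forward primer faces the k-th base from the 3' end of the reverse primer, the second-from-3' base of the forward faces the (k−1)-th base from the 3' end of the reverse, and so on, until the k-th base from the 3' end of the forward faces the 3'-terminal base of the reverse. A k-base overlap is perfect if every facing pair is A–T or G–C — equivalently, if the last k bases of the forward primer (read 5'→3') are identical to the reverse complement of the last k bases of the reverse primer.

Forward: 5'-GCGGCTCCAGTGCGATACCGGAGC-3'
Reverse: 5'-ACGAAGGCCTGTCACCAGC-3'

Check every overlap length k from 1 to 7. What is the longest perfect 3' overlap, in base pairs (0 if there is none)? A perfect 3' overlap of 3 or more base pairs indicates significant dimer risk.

Longest perfect overlap: 2 complementary base pairs; below the dimer-risk threshold (threshold 3).

Last 7 bases (5'→3') — forward …CCGGAGC, reverse …CACCAGC.
Reverse complement of the reverse primer's last 7 bases: GCTGGTG; its first k bases are the reverse complement of the reverse primer's last k bases, so a perfect k-base overlap needs the forward primer's last k bases to equal them.
Comparing (forward last k vs required): k=1: C vs G ✗; k=2: GC vs GC ✓; k=3: AGC vs GCT ✗; k=4: GAGC vs GCTG ✗; k=5: GGAGC vs GCTGG ✗; k=6: CGGAGC vs GCTGGT ✗; k=7: CCGGAGC vs GCTGGTG ✗.
Only k = 2 is perfect, so the longest perfect 3' overlap is 2.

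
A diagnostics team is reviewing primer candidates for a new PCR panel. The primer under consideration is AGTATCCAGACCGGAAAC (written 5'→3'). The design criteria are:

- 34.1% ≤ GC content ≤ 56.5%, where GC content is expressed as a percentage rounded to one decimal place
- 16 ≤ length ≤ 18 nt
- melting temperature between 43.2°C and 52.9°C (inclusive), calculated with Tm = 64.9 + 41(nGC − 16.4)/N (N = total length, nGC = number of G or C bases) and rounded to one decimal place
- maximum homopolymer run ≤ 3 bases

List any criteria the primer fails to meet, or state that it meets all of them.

Meets all criteria.

Base counts: A=7, T=2, G=4, C=5 (length 18).
GC content: GC 9/18 = 50.0% ✓
length: length 18 ✓
Tm: Tm = 64.9 + 41·(9 − 16.4)/18 = 48.0°C ✓
homopolymer run: longest run = 3 ✓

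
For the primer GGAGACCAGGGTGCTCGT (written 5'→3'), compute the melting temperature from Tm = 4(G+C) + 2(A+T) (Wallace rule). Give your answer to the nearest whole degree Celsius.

60°C

Base counts: A=3, T=3, G=8, C=4 (length 18).
Tm = 2·(3+3) + 4·(8+4) = 2·6 + 4·12 = 12 + 48 = 60°C.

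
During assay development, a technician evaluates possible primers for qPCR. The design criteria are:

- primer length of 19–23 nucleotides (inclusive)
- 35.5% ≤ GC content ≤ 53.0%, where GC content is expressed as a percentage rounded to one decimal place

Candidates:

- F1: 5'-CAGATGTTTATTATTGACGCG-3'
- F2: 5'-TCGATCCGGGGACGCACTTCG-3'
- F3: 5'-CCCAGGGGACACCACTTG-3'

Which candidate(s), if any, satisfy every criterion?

F1 (21 nt, A=5 T=8 G=5 C=3): length 21 ✓; GC 8/21 = 38.1% ✓ — passes.
F2 (21 nt, A=3 T=4 G=7 C=7): length 21 ✓; GC 14/21 = 66.7%, outside 35.5–53.0% ✗ — fails.
F3 (18 nt, A=4 T=2 G=5 C=7): length 18, outside 19–23 ✗; GC 12/18 = 66.7%, outside 35.5–53.0% ✗ — fails.

F1 only.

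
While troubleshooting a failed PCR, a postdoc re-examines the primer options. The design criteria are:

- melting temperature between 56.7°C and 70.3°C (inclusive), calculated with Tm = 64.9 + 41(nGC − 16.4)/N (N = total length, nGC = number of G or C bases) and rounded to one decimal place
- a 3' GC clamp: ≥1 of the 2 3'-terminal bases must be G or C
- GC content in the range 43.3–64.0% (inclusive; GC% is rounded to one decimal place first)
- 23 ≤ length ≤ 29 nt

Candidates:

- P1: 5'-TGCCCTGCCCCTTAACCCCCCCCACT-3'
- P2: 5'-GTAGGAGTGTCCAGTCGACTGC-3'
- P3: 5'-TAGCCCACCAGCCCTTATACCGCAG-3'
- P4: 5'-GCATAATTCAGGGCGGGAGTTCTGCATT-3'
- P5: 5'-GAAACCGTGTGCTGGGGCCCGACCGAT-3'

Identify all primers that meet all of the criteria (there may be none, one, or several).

P3 only.

P1 (26 nt, A=3 T=5 G=2 C=16): Tm = 64.9 + 41·(18 − 16.4)/26 = 67.4°C ✓; 3' end CT has 1 G/C ✓; GC 18/26 = 69.2%, outside 43.3–64.0% ✗; length 26 ✓ — fails.
P2 (22 nt, A=4 T=5 G=8 C=5): Tm = 64.9 + 41·(13 − 16.4)/22 = 58.6°C ✓; 3' end GC has 2 G/C ✓; GC 13/22 = 59.1% ✓; length 22, outside 23–29 ✗ — fails.
P3 (25 nt, A=6 T=4 G=4 C=11): Tm = 64.9 + 41·(15 − 16.4)/25 = 62.6°C ✓; 3' end AG has 1 G/C ✓; GC 15/25 = 60.0% ✓; length 25 ✓ — passes.
P4 (28 nt, A=6 T=8 G=9 C=5): Tm = 64.9 + 41·(14 − 16.4)/28 = 61.4°C ✓; 3' end TT has 0 G/C, need ≥1 ✗; GC 14/28 = 50.0% ✓; length 28 ✓ — fails.
P5 (27 nt, A=5 T=4 G=10 C=8): Tm = 64.9 + 41·(18 − 16.4)/27 = 67.3°C ✓; 3' end AT has 0 G/C, need ≥1 ✗; GC 18/27 = 66.7%, outside 43.3–64.0% ✗; length 27 ✓ — fails.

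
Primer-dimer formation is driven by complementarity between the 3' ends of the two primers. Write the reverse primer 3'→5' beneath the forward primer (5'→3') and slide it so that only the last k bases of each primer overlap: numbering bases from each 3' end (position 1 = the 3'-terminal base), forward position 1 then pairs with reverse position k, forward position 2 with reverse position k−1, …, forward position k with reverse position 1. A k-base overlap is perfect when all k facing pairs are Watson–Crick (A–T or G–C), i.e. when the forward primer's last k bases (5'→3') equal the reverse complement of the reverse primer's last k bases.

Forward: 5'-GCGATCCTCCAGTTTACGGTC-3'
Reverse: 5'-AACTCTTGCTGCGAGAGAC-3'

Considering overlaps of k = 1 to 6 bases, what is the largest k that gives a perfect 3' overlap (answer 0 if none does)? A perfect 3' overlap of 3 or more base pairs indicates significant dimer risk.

Last 6 bases (5'→3') — forward …ACGGTC, reverse …AGAGAC.
Reverse complement of the reverse primer's last 6 bases: GTCTCT; its first k bases are the reverse complement of the reverse primer's last k bases, so a perfect k-base overlap needs the forward primer's last k bases to equal them.
Comparing (forward last k vs required): k=1: C vs G ✗; k=2: TC vs GT ✗; k=3: GTC vs GTC ✓; k=4: GGTC vs GTCT ✗; k=5: CGGTC vs GTCTC ✗; k=6: ACGGTC vs GTCTCT ✗.
Only k = 3 is perfect, so the longest perfect 3' overlap is 3.

Longest perfect overlap: 3 complementary base pairs; significant dimer risk (threshold 3).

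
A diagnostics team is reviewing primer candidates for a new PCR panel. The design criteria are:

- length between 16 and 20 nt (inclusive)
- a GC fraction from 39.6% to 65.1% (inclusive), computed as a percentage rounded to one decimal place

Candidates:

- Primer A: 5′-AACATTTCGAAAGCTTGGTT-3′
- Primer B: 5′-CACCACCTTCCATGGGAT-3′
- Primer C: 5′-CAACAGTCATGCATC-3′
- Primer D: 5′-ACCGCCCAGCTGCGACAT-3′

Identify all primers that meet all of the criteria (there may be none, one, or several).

Primer A (20 nt, A=6 T=7 G=4 C=3): length 20 ✓; GC 7/20 = 35.0%, outside 39.6–65.1% ✗ — fails.
Primer B (18 nt, A=4 T=4 G=3 C=7): length 18 ✓; GC 10/18 = 55.6% ✓ — passes.
Primer C (15 nt, A=5 T=3 G=2 C=5): length 15, outside 16–20 ✗; GC 7/15 = 46.7% ✓ — fails.
Primer D (18 nt, A=4 T=2 G=4 C=8): length 18 ✓; GC 12/18 = 66.7%, outside 39.6–65.1% ✗ — fails.

Primer B only.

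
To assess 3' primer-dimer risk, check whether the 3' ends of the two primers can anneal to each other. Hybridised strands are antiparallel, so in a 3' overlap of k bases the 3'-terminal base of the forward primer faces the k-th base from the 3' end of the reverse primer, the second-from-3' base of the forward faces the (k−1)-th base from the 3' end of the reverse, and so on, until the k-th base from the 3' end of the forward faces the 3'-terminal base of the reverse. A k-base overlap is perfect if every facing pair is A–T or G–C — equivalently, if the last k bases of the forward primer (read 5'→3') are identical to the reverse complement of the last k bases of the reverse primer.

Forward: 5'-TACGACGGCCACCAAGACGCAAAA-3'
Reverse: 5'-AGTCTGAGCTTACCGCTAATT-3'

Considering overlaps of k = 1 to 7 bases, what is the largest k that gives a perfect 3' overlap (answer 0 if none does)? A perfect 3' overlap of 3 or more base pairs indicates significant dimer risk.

Longest perfect overlap: 2 complementary base pairs; below the dimer-risk threshold (threshold 3).

Last 7 bases (5'→3') — forward …CGCAAAA, reverse …GCTAATT.
Reverse complement of the reverse primer's last 7 bases: AATTAGC; its first k bases are the reverse complement of the reverse primer's last k bases, so a perfect k-base overlap needs the forward primer's last k bases to equal them.
Comparing (forward last k vs required): k=1: A vs A ✓; k=2: AA vs AA ✓; k=3: AAA vs AAT ✗; k=4: AAAA vs AATT ✗; k=5: CAAAA vs AATTA ✗; k=6: GCAAAA vs AATTAG ✗; k=7: CGCAAAA vs AATTAGC ✗.
Perfect overlaps at k = 1, 2; the largest is 2.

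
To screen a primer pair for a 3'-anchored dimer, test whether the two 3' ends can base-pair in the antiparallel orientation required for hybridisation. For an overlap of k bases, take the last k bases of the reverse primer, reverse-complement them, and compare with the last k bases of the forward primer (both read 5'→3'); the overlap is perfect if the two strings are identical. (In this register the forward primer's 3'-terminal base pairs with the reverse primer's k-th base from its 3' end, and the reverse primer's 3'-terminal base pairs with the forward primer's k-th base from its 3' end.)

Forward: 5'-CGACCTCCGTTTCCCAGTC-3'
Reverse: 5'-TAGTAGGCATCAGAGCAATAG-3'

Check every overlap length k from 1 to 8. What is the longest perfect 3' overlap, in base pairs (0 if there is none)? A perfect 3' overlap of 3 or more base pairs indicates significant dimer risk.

Last 8 bases (5'→3') — forward …TCCCAGTC, reverse …AGCAATAG.
Reverse complement of the reverse primer's last 8 bases: CTATTGCT; its first k bases are the reverse complement of the reverse primer's last k bases, so a perfect k-base overlap needs the forward primer's last k bases to equal them.
Comparing (forward last k vs required): k=1: C vs C ✓; k=2: TC vs CT ✗; k=3: GTC vs CTA ✗; k=4: AGTC vs CTAT ✗; k=5: CAGTC vs CTATT ✗; k=6: CCAGTC vs CTATTG ✗; k=7: CCCAGTC vs CTATTGC ✗; k=8: TCCCAGTC vs CTATTGCT ✗.
Only k = 1 is perfect, so the longest perfect 3' overlap is 1.

Longest perfect overlap: 1 complementary base pair; below the dimer-risk threshold (threshold 3).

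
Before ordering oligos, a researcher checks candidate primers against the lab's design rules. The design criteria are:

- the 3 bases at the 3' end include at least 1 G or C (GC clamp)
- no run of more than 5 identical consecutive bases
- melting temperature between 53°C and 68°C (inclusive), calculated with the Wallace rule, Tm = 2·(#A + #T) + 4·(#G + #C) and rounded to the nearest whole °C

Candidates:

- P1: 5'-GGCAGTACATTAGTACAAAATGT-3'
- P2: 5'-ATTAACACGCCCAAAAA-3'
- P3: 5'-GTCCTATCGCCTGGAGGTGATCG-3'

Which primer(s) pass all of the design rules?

P1 (23 nt, A=9 T=6 G=5 C=3): 3' end TGT has 1 G/C ✓; longest run = 4 ✓; Tm = 2·15 + 4·8 = 62°C ✓ — passes.
P2 (17 nt, A=9 T=2 G=1 C=5): 3' end AAA has 0 G/C, need ≥1 ✗; longest run = 5 ✓; Tm = 2·11 + 4·6 = 46°C, outside 53–68°C ✗ — fails.
P3 (23 nt, A=3 T=6 G=8 C=6): 3' end TCG has 2 G/C ✓; longest run = 2 ✓; Tm = 2·9 + 4·14 = 74°C, outside 53–68°C ✗ — fails.

P1 only.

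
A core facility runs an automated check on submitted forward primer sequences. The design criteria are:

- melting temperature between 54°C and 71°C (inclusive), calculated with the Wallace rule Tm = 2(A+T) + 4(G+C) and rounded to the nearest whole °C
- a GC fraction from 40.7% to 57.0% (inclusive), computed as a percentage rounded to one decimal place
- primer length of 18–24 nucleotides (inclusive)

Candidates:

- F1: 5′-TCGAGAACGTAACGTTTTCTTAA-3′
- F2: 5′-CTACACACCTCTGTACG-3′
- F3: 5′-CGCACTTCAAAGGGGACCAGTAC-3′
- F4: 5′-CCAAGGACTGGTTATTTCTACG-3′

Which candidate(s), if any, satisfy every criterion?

F4 only.

F1 (23 nt, A=7 T=8 G=4 C=4): Tm = 2·15 + 4·8 = 62°C ✓; GC 8/23 = 34.8%, outside 40.7–57.0% ✗; length 23 ✓ — fails.
F2 (17 nt, A=4 T=4 G=2 C=7): Tm = 2·8 + 4·9 = 52°C, outside 54–71°C ✗; GC 9/17 = 52.9% ✓; length 17, outside 18–24 ✗ — fails.
F3 (23 nt, A=7 T=3 G=6 C=7): Tm = 2·10 + 4·13 = 72°C, outside 54–71°C ✗; GC 13/23 = 56.5% ✓; length 23 ✓ — fails.
F4 (22 nt, A=5 T=7 G=5 C=5): Tm = 2·12 + 4·10 = 64°C ✓; GC 10/22 = 45.5% ✓; length 22 ✓ — passes.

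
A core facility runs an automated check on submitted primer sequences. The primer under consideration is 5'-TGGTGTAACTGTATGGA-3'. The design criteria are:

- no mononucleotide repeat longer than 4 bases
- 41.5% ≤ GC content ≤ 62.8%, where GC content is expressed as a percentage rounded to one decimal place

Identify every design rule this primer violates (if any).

Fails: GC content.

Base counts: A=4, T=6, G=6, C=1 (length 17).
homopolymer run: longest run = 2 ✓
GC content: GC 7/17 = 41.2%, outside 41.5–62.8% ✗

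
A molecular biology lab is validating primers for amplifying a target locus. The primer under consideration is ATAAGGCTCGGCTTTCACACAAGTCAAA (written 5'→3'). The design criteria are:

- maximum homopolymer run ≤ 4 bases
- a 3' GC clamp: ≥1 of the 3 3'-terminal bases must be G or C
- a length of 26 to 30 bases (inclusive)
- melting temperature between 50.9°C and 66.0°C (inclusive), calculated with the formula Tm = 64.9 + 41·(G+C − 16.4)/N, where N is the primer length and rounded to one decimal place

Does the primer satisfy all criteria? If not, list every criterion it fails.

Fails: GC clamp.

Base counts: A=10, T=6, G=5, C=7 (length 28).
homopolymer run: longest run = 3 ✓
GC clamp: 3' end AAA has 0 G/C, need ≥1 ✗
length: length 28 ✓
Tm: Tm = 64.9 + 41·(12 − 16.4)/28 = 58.5°C ✓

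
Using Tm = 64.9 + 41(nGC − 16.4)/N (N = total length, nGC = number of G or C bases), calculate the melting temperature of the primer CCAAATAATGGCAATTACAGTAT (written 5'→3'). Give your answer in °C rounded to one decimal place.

48.1°C

Base counts: A=10, T=6, G=3, C=4; G+C = 7, N = 23.
Tm = 64.9 + 41·(7 − 16.4)/23 = 64.9 + -385.40/23 = 48.1°C.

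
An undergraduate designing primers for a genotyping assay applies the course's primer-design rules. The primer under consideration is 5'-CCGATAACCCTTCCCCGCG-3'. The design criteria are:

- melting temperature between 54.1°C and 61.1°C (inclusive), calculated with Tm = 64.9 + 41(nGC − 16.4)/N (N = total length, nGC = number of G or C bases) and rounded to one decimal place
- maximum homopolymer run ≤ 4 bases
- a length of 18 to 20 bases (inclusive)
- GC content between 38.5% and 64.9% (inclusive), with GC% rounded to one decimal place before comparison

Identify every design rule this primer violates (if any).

Fails: GC content.

Base counts: A=3, T=3, G=3, C=10 (length 19).
Tm: Tm = 64.9 + 41·(13 − 16.4)/19 = 57.6°C ✓
homopolymer run: longest run = 4 ✓
length: length 19 ✓
GC content: GC 13/19 = 68.4%, outside 38.5–64.9% ✗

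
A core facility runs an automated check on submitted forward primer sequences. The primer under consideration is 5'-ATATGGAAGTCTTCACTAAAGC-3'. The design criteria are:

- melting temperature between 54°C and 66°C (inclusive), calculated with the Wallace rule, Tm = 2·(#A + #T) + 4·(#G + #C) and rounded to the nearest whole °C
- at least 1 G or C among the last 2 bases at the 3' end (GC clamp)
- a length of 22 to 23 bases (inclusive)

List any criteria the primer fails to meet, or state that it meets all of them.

Meets all criteria.

Base counts: A=8, T=6, G=4, C=4 (length 22).
Tm: Tm = 2·14 + 4·8 = 60°C ✓
GC clamp: 3' end GC has 2 G/C ✓
length: length 22 ✓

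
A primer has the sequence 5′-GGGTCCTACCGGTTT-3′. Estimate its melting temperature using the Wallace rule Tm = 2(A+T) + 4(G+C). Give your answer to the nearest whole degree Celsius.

48°C

Base counts: A=1, T=5, G=5, C=4 (length 15).
Tm = 2·(1+5) + 4·(5+4) = 2·6 + 4·9 = 12 + 36 = 48°C.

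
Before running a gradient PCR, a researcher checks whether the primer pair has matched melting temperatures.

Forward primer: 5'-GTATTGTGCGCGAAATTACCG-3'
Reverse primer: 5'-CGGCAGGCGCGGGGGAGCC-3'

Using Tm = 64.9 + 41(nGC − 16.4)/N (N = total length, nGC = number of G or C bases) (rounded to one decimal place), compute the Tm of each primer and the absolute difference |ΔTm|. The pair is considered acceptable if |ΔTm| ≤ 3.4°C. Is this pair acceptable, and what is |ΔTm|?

|ΔTm| = 13.8°C; the pair is not acceptable.

Forward: G+C = 10, N = 21 → Tm = 64.9 + 41·(10 − 16.4)/21 = 52.4°C.
Reverse: G+C = 17, N = 19 → Tm = 64.9 + 41·(17 − 16.4)/19 = 66.2°C.
|ΔTm| = |52.4 − 66.2| = 13.8°C, > 3.4°C.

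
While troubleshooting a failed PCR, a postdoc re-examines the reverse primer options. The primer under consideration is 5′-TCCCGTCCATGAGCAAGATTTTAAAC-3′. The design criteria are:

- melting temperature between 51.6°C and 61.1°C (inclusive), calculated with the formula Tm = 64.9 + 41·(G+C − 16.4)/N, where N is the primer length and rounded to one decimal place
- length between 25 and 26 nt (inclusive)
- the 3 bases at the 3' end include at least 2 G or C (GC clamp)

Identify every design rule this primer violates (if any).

Fails: GC clamp.

Base counts: A=8, T=7, G=4, C=7 (length 26).
Tm: Tm = 64.9 + 41·(11 − 16.4)/26 = 56.4°C ✓
length: length 26 ✓
GC clamp: 3' end AAC has 1 G/C, need ≥2 ✗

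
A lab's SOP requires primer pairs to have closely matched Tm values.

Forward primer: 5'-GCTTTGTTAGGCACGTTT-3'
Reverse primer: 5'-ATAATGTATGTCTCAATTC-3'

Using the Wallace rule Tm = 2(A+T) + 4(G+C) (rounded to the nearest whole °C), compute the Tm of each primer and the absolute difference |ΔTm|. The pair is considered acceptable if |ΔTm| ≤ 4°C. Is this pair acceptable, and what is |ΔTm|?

Forward: A=2 T=8 G=5 C=3 → Tm = 2·10 + 4·8 = 52°C.
Reverse: A=6 T=8 G=2 C=3 → Tm = 2·14 + 4·5 = 48°C.
|ΔTm| = |52 − 48| = 4°C, ≤ 4°C.

|ΔTm| = 4°C; the pair is acceptable.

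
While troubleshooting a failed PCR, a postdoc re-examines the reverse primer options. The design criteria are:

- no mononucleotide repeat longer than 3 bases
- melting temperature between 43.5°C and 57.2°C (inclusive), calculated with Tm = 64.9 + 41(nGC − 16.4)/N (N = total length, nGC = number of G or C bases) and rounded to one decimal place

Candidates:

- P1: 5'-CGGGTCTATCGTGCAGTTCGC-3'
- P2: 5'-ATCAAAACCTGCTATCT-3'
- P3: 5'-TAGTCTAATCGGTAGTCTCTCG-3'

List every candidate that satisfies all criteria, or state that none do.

P1 (21 nt, A=2 T=6 G=7 C=6): longest run = 3 ✓; Tm = 64.9 + 41·(13 − 16.4)/21 = 58.3°C, outside 43.5–57.2°C ✗ — fails.
P2 (17 nt, A=6 T=5 G=1 C=5): longest run = 4, exceeds 3 ✗; Tm = 64.9 + 41·(6 − 16.4)/17 = 39.8°C, outside 43.5–57.2°C ✗ — fails.
P3 (22 nt, A=4 T=8 G=5 C=5): longest run = 2 ✓; Tm = 64.9 + 41·(10 − 16.4)/22 = 53.0°C ✓ — passes.

P3 only.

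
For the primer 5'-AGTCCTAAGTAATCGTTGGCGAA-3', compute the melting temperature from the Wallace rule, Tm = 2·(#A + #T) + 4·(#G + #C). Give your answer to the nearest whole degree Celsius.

Base counts: A=7, T=6, G=6, C=4 (length 23).
Tm = 2·(7+6) + 4·(6+4) = 2·13 + 4·10 = 26 + 40 = 66°C.

66°C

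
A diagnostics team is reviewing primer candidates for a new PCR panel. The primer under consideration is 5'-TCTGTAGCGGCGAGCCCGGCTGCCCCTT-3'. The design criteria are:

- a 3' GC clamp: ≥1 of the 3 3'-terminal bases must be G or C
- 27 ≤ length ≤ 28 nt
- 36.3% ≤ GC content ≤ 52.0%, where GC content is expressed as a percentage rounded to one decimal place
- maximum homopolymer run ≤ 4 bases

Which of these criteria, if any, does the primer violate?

Fails: GC content.

Base counts: A=2, T=6, G=9, C=11 (length 28).
GC clamp: 3' end CTT has 1 G/C ✓
length: length 28 ✓
GC content: GC 20/28 = 71.4%, outside 36.3–52.0% ✗
homopolymer run: longest run = 4 ✓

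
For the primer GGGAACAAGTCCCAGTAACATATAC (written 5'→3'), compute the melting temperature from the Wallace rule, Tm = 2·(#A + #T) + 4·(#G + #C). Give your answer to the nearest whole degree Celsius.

72°C

Base counts: A=10, T=4, G=5, C=6 (length 25).
Tm = 2·(10+4) + 4·(5+6) = 2·14 + 4·11 = 28 + 44 = 72°C.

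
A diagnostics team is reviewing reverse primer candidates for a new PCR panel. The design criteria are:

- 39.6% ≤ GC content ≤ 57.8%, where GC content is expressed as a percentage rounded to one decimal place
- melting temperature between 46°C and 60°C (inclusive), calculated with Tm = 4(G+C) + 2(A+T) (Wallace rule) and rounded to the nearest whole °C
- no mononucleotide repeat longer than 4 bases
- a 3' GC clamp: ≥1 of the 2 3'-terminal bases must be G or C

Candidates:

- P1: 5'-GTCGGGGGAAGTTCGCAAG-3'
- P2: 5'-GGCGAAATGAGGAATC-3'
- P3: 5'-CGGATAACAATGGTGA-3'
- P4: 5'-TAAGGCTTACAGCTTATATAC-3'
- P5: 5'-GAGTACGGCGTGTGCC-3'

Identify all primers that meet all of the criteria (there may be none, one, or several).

P1 (19 nt, A=4 T=3 G=9 C=3): GC 12/19 = 63.2%, outside 39.6–57.8% ✗; Tm = 2·7 + 4·12 = 62°C, outside 46–60°C ✗; longest run = 5, exceeds 4 ✗; 3' end AG has 1 G/C ✓ — fails.
P2 (16 nt, A=6 T=2 G=6 C=2): GC 8/16 = 50.0% ✓; Tm = 2·8 + 4·8 = 48°C ✓; longest run = 3 ✓; 3' end TC has 1 G/C ✓ — passes.
P3 (16 nt, A=6 T=3 G=5 C=2): GC 7/16 = 43.8% ✓; Tm = 2·9 + 4·7 = 46°C ✓; longest run = 2 ✓; 3' end GA has 1 G/C ✓ — passes.
P4 (21 nt, A=7 T=7 G=3 C=4): GC 7/21 = 33.3%, outside 39.6–57.8% ✗; Tm = 2·14 + 4·7 = 56°C ✓; longest run = 2 ✓; 3' end AC has 1 G/C ✓ — fails.
P5 (16 nt, A=2 T=3 G=7 C=4): GC 11/16 = 68.8%, outside 39.6–57.8% ✗; Tm = 2·5 + 4·11 = 54°C ✓; longest run = 2 ✓; 3' end CC has 2 G/C ✓ — fails.

P2 and P3.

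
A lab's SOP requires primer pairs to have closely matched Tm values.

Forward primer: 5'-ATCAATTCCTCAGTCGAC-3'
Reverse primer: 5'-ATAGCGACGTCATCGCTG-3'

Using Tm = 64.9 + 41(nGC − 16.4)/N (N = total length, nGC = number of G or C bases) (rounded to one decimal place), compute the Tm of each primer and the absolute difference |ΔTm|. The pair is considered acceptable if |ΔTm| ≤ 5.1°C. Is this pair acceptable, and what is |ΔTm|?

|ΔTm| = 4.5°C; the pair is acceptable.

Forward: G+C = 8, N = 18 → Tm = 64.9 + 41·(8 − 16.4)/18 = 45.8°C.
Reverse: G+C = 10, N = 18 → Tm = 64.9 + 41·(10 − 16.4)/18 = 50.3°C.
|ΔTm| = |45.8 − 50.3| = 4.5°C, ≤ 5.1°C.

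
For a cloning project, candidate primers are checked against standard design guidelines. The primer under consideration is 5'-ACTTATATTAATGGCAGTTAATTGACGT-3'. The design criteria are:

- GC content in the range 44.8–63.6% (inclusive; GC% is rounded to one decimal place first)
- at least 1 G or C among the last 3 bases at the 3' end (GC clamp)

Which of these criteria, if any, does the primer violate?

Fails: GC content.

Base counts: A=9, T=11, G=5, C=3 (length 28).
GC content: GC 8/28 = 28.6%, outside 44.8–63.6% ✗
GC clamp: 3' end CGT has 2 G/C ✓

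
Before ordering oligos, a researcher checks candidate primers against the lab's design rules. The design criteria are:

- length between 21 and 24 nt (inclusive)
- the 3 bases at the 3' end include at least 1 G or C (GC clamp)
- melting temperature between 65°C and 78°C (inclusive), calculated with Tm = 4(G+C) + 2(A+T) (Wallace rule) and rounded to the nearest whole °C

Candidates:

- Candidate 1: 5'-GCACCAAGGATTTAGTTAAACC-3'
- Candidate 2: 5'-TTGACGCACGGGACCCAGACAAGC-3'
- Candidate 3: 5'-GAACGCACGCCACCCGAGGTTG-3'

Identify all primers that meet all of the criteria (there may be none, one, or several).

Candidate 1 (22 nt, A=8 T=5 G=4 C=5): length 22 ✓; 3' end ACC has 2 G/C ✓; Tm = 2·13 + 4·9 = 62°C, outside 65–78°C ✗ — fails.
Candidate 2 (24 nt, A=7 T=2 G=7 C=8): length 24 ✓; 3' end AGC has 2 G/C ✓; Tm = 2·9 + 4·15 = 78°C ✓ — passes.
Candidate 3 (22 nt, A=5 T=2 G=7 C=8): length 22 ✓; 3' end TTG has 1 G/C ✓; Tm = 2·7 + 4·15 = 74°C ✓ — passes.

Candidate 2 and Candidate 3.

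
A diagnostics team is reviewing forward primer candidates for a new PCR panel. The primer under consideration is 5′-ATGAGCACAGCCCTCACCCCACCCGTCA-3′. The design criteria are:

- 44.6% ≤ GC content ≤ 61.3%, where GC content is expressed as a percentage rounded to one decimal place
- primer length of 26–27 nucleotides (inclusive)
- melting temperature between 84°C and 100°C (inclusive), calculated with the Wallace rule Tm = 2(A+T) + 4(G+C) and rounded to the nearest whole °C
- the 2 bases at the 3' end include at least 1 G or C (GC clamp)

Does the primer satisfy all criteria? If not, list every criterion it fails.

Fails: GC content, length.

Base counts: A=7, T=3, G=4, C=14 (length 28).
GC content: GC 18/28 = 64.3%, outside 44.6–61.3% ✗
length: length 28, outside 26–27 ✗
Tm: Tm = 2·10 + 4·18 = 92°C ✓
GC clamp: 3' end CA has 1 G/C ✓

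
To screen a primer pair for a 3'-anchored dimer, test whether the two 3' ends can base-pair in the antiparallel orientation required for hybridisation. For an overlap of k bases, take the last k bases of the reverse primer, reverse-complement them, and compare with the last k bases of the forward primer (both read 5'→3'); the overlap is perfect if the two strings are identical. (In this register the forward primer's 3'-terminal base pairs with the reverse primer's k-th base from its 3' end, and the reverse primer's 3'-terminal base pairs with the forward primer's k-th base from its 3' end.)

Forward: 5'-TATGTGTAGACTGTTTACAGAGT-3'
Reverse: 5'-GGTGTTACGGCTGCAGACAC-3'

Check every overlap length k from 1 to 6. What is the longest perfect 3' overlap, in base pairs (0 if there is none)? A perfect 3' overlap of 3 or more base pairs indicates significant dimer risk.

Longest perfect overlap: 2 complementary base pairs; below the dimer-risk threshold (threshold 3).

Last 6 bases (5'→3') — forward …CAGAGT, reverse …AGACAC.
Reverse complement of the reverse primer's last 6 bases: GTGTCT; its first k bases are the reverse complement of the reverse primer's last k bases, so a perfect k-base overlap needs the forward primer's last k bases to equal them.
Comparing (forward last k vs required): k=1: T vs G ✗; k=2: GT vs GT ✓; k=3: AGT vs GTG ✗; k=4: GAGT vs GTGT ✗; k=5: AGAGT vs GTGTC ✗; k=6: CAGAGT vs GTGTCT ✗.
Only k = 2 is perfect, so the longest perfect 3' overlap is 2.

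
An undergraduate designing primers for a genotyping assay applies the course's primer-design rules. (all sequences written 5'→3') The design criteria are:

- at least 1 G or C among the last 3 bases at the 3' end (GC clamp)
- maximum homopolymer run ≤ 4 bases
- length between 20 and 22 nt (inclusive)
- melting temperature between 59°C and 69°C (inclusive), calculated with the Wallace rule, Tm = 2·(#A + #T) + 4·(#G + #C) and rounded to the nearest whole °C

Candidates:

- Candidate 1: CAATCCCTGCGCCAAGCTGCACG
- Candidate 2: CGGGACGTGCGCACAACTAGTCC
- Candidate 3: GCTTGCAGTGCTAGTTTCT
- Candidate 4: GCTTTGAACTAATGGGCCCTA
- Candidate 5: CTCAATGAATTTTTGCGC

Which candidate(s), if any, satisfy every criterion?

Candidate 4 only.

Candidate 1 (23 nt, A=5 T=3 G=5 C=10): 3' end ACG has 2 G/C ✓; longest run = 3 ✓; length 23, outside 20–22 ✗; Tm = 2·8 + 4·15 = 76°C, outside 59–69°C ✗ — fails.
Candidate 2 (23 nt, A=5 T=3 G=7 C=8): 3' end TCC has 2 G/C ✓; longest run = 3 ✓; length 23, outside 20–22 ✗; Tm = 2·8 + 4·15 = 76°C, outside 59–69°C ✗ — fails.
Candidate 3 (19 nt, A=2 T=8 G=5 C=4): 3' end TCT has 1 G/C ✓; longest run = 3 ✓; length 19, outside 20–22 ✗; Tm = 2·10 + 4·9 = 56°C, outside 59–69°C ✗ — fails.
Candidate 4 (21 nt, A=5 T=6 G=5 C=5): 3' end CTA has 1 G/C ✓; longest run = 3 ✓; length 21 ✓; Tm = 2·11 + 4·10 = 62°C ✓ — passes.
Candidate 5 (18 nt, A=4 T=7 G=3 C=4): 3' end CGC has 3 G/C ✓; longest run = 5, exceeds 4 ✗; length 18, outside 20–22 ✗; Tm = 2·11 + 4·7 = 50°C, outside 59–69°C ✗ — fails.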